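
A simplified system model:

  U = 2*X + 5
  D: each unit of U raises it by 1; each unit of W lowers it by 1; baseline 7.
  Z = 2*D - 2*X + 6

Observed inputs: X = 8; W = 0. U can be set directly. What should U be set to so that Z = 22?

U = 9

Intervening on U fixes its value directly, overriding its dependence on X.
Substituting into the D equation gives D = U + 7.
Substituting into the Z equation gives Z = 2*U + 4.
Solve 2*U + 4 = 22: U = (22 - 4) / 2 = 9.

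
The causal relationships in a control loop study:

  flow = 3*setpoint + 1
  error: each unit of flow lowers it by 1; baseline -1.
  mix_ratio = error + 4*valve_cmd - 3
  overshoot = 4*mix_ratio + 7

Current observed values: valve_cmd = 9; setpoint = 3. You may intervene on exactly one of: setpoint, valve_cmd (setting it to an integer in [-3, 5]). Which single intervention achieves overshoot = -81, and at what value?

set valve_cmd = -2

Intervening on setpoint: overshoot = -12*setpoint + 131. Reaching -81 requires setpoint = 53/3, not an integer.
Intervening on valve_cmd: with other inputs at their observed values, overshoot = 16*valve_cmd - 49. Solving for -81 gives valve_cmd = -2, within [-3, 5].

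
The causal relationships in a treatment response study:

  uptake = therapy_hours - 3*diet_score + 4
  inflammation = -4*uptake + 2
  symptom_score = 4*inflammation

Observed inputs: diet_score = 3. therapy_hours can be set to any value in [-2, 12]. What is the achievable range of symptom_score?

Substituting into the uptake equation gives uptake = therapy_hours - 5.
Substituting into the inflammation equation gives inflammation = -4*therapy_hours + 22.
Substituting into the symptom_score equation gives symptom_score = -16*therapy_hours + 88.
Linear in therapy_hours, so extremes are at the endpoints: therapy_hours = -2 gives symptom_score = 120; therapy_hours = 12 gives symptom_score = -104.

-104 to 120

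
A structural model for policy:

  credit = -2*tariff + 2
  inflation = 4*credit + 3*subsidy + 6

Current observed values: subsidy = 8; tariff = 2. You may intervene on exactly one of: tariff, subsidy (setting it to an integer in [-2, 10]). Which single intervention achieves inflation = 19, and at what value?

set subsidy = 7

Intervening on tariff: inflation = -8*tariff + 38. Reaching 19 requires tariff = 19/8, not an integer.
Intervening on subsidy: with other inputs at their observed values, inflation = 3*subsidy - 2. Solving for 19 gives subsidy = 7, within [-2, 10].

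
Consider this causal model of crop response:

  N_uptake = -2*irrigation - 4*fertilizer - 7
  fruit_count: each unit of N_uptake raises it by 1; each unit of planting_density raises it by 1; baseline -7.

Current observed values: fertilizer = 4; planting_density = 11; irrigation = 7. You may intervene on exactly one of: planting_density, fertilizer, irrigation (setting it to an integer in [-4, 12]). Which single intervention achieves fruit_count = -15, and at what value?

set irrigation = -2

Intervening on planting_density: fruit_count = planting_density - 44. Reaching -15 requires planting_density = 29, outside [-4, 12].
Intervening on fertilizer: fruit_count = -4*fertilizer - 17. Reaching -15 requires fertilizer = -1/2, not an integer.
Intervening on irrigation: with other inputs at their observed values, fruit_count = -2*irrigation - 19. Solving for -15 gives irrigation = -2, within [-4, 12].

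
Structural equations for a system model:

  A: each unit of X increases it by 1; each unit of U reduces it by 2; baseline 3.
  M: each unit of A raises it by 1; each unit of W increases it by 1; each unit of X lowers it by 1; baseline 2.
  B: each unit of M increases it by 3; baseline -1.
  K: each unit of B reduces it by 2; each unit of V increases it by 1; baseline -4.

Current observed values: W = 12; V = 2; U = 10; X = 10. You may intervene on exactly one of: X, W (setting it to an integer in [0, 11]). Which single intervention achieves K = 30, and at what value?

Intervening on X: the paths from X to K cancel (net effect zero), leaving K = 18; 30 is unreachable this way.
Intervening on W: with other inputs at their observed values, K = -6*W + 90. Solving for 30 gives W = 10, within [0, 11].

set W = 10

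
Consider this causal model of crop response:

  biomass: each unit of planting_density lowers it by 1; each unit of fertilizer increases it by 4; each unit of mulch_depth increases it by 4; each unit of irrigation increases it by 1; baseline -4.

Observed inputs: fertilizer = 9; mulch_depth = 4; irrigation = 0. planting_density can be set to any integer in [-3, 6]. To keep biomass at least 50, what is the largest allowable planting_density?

Substituting into the biomass equation gives biomass = -planting_density + 48.
Require -planting_density + 48 ≥ 50, so planting_density ≤ -2.
The largest integer in [-3, 6] satisfying this is -2.

planting_density = -2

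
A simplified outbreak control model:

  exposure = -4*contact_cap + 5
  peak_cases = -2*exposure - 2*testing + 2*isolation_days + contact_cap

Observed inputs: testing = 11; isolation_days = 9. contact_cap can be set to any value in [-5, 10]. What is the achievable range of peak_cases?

Substituting into the peak_cases equation gives peak_cases = 9*contact_cap - 14.
Linear in contact_cap, so extremes are at the endpoints: contact_cap = -5 gives peak_cases = -59; contact_cap = 10 gives peak_cases = 76.

-59 to 76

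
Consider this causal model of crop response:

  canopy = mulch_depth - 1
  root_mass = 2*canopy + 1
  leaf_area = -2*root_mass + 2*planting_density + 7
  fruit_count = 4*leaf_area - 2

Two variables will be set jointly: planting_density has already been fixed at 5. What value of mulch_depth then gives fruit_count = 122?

mulch_depth = -3

With planting_density held at 5:
Substituting into the root_mass equation gives root_mass = 2*mulch_depth - 1.
This gives leaf_area = -4*mulch_depth + 19.
fruit_count becomes -16*mulch_depth + 74.
Solve -16*mulch_depth + 74 = 122: mulch_depth = (122 - 74) / -16 = -3.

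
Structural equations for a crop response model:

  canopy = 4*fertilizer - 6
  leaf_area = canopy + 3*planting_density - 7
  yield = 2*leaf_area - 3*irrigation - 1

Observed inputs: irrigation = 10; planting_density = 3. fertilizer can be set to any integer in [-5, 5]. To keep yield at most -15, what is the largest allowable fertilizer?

Substituting into the leaf_area equation gives leaf_area = 4*fertilizer - 4.
This gives yield = 8*fertilizer - 39.
Require 8*fertilizer - 39 ≤ -15, so fertilizer ≤ 3.
The largest integer in [-5, 5] satisfying this is 3.

fertilizer = 3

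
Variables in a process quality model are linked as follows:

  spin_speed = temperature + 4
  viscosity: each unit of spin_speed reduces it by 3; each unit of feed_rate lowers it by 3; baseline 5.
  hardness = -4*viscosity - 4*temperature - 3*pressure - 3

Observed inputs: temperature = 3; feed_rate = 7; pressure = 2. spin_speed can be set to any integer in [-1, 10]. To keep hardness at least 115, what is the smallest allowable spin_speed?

Intervening on spin_speed fixes its value directly, overriding its dependence on temperature.
Substituting into the viscosity equation gives viscosity = -3*spin_speed - 16.
Substituting into the hardness equation gives hardness = 12*spin_speed + 43.
Require 12*spin_speed + 43 ≥ 115, so spin_speed ≥ 6.
The smallest integer in [-1, 10] satisfying this is 6.

spin_speed = 6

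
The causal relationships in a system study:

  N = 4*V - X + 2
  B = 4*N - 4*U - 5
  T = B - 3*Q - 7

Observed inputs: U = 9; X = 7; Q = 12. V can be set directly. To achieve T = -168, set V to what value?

V = -4

Substituting into the N equation gives N = 4*V - 5.
Substituting into the B equation gives B = 16*V - 61.
T becomes 16*V - 104.
Solve 16*V - 104 = -168: V = (-168 + 104) / 16 = -4.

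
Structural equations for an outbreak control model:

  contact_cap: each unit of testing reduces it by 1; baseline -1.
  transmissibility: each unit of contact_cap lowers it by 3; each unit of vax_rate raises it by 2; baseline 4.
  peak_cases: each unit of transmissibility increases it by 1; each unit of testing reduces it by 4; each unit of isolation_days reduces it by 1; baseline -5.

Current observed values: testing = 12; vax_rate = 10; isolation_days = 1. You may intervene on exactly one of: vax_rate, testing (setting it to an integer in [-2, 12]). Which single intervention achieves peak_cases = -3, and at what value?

set vax_rate = 4

Intervening on vax_rate: with other inputs at their observed values, peak_cases = 2*vax_rate - 11. Solving for -3 gives vax_rate = 4, within [-2, 12].
Intervening on testing: peak_cases = -testing + 21. Reaching -3 requires testing = 24, outside [-2, 12].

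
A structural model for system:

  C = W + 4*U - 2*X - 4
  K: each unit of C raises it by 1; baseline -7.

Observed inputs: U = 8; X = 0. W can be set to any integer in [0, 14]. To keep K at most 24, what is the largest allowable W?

W = 3

Substituting into the C equation gives C = W + 28.
K becomes W + 21.
Require W + 21 ≤ 24, so W ≤ 3.
The largest integer in [0, 14] satisfying this is 3.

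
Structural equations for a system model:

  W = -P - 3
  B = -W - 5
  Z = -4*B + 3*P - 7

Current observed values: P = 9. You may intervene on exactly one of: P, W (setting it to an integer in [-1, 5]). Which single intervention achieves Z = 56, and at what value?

Intervening on P: Z = -P + 1. Reaching 56 requires P = -55, outside [-1, 5].
Intervening on W: with other inputs at their observed values, Z = 4*W + 40. Solving for 56 gives W = 4, within [-1, 5].

set W = 4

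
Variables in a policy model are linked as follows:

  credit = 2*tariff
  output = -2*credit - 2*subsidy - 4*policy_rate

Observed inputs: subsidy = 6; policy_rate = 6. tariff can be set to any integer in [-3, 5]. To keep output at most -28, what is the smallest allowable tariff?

Substituting into the output equation gives output = -4*tariff - 36.
Require -4*tariff - 36 ≤ -28, so tariff ≥ -2.
The smallest integer in [-3, 5] satisfying this is -2.

tariff = -2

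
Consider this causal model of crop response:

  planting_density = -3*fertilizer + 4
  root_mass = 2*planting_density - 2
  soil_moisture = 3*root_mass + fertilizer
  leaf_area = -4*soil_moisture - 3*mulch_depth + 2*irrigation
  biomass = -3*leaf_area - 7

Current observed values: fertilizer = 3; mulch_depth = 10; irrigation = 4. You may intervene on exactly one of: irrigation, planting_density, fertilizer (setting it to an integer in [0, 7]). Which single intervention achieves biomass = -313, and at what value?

Intervening on irrigation: with other inputs at their observed values, biomass = -6*irrigation - 313. Solving for -313 gives irrigation = 0, within [0, 7].
Intervening on planting_density: biomass = 72*planting_density + 23. Reaching -313 requires planting_density = -14/3, not an integer.
Intervening on fertilizer: biomass = -204*fertilizer + 275. Reaching -313 requires fertilizer = 49/17, not an integer.

set irrigation = 0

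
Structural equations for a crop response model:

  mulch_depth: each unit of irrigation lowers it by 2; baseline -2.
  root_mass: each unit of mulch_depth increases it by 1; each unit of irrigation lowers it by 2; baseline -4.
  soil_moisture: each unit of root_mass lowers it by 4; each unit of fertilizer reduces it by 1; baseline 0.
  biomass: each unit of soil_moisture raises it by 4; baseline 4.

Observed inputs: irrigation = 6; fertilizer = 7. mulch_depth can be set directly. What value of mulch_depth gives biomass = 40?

mulch_depth = 12

Intervening on mulch_depth fixes its value directly, overriding its dependence on irrigation.
Substituting into the root_mass equation gives root_mass = mulch_depth - 16.
This gives soil_moisture = -4*mulch_depth + 57.
Substituting into the biomass equation gives biomass = -16*mulch_depth + 232.
Solve -16*mulch_depth + 232 = 40: mulch_depth = (40 - 232) / -16 = 12.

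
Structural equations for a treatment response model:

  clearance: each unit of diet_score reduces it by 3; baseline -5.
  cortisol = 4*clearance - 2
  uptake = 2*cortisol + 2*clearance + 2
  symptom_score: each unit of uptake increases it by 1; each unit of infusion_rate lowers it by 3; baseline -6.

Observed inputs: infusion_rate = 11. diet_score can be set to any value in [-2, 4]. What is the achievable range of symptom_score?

-211 to -31

Substituting into the cortisol equation gives cortisol = -12*diet_score - 22.
Substituting into the uptake equation gives uptake = -30*diet_score - 52.
Substituting into the symptom_score equation gives symptom_score = -30*diet_score - 91.
Linear in diet_score, so extremes are at the endpoints: diet_score = -2 gives symptom_score = -31; diet_score = 4 gives symptom_score = -211.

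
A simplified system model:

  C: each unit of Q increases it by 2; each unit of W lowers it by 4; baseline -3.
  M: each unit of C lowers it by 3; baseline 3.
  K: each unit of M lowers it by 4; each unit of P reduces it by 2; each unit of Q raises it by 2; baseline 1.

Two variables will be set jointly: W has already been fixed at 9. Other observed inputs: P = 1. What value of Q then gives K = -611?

With W held at 9:
Substituting into the C equation gives C = 2*Q - 39.
Substituting into the M equation gives M = -6*Q + 120.
This gives K = 26*Q - 481.
Solve 26*Q - 481 = -611: Q = (-611 + 481) / 26 = -5.

Q = -5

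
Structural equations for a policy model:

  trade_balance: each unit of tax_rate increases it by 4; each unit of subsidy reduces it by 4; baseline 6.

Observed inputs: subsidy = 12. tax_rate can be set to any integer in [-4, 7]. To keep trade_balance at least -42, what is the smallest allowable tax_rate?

Substituting into the trade_balance equation gives trade_balance = 4*tax_rate - 42.
Require 4*tax_rate - 42 ≥ -42, so tax_rate ≥ 0.
The smallest integer in [-4, 7] satisfying this is 0.

tax_rate = 0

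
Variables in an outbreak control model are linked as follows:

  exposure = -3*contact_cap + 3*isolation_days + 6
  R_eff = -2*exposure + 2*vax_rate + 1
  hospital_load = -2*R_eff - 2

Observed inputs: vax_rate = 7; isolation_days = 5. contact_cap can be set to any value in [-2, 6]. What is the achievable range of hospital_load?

Substituting into the exposure equation gives exposure = -3*contact_cap + 21.
Substituting into the R_eff equation gives R_eff = 6*contact_cap - 27.
Substituting into the hospital_load equation gives hospital_load = -12*contact_cap + 52.
Linear in contact_cap, so extremes are at the endpoints: contact_cap = -2 gives hospital_load = 76; contact_cap = 6 gives hospital_load = -20.

-20 to 76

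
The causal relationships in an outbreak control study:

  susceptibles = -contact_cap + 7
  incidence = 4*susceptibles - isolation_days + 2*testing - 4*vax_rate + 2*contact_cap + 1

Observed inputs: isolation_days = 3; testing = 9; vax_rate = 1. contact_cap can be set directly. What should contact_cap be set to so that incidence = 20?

contact_cap = 10

Substituting into the incidence equation gives incidence = -2*contact_cap + 40.
Solve -2*contact_cap + 40 = 20: contact_cap = (20 - 40) / -2 = 10.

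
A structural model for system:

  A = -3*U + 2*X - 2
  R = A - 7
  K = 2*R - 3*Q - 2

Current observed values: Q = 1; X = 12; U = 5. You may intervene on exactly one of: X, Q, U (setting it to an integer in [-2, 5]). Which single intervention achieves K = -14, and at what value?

set Q = 4

Intervening on X: K = 4*X - 53. Reaching -14 requires X = 39/4, not an integer.
Intervening on Q: with other inputs at their observed values, K = -3*Q - 2. Solving for -14 gives Q = 4, within [-2, 5].
Intervening on U: K = -6*U + 25. Reaching -14 requires U = 13/2, not an integer.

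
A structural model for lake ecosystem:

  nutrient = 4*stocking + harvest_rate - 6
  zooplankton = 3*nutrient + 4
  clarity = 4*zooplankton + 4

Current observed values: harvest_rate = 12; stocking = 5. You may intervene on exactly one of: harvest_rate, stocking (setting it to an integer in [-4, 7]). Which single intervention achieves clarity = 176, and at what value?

Intervening on harvest_rate: with other inputs at their observed values, clarity = 12*harvest_rate + 188. Solving for 176 gives harvest_rate = -1, within [-4, 7].
Intervening on stocking: clarity = 48*stocking + 92. Reaching 176 requires stocking = 7/4, not an integer.

set harvest_rate = -1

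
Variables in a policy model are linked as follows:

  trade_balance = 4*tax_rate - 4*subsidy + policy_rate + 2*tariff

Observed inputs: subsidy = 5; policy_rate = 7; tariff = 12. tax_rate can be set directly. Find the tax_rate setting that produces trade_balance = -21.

tax_rate = -8

Substituting into the trade_balance equation gives trade_balance = 4*tax_rate + 11.
Solve 4*tax_rate + 11 = -21: tax_rate = (-21 - 11) / 4 = -8.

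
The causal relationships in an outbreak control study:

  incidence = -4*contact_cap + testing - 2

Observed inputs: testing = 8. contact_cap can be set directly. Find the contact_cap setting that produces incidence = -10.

Substituting into the incidence equation gives incidence = -4*contact_cap + 6.
Solve -4*contact_cap + 6 = -10: contact_cap = (-10 - 6) / -4 = 4.

contact_cap = 4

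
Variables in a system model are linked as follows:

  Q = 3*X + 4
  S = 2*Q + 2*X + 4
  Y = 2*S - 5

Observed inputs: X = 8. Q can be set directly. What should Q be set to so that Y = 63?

Q = 7

Intervening on Q fixes its value directly, overriding its dependence on X.
Substituting into the S equation gives S = 2*Q + 20.
This gives Y = 4*Q + 35.
Solve 4*Q + 35 = 63: Q = (63 - 35) / 4 = 7.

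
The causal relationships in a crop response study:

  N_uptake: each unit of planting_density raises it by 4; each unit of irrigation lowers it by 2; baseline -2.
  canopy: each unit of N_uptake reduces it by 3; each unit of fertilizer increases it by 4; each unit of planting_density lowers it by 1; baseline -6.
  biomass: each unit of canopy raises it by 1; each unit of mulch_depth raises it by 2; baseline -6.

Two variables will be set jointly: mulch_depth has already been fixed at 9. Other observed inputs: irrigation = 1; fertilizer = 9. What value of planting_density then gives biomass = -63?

planting_density = 9

With mulch_depth held at 9:
Substituting into the N_uptake equation gives N_uptake = 4*planting_density - 4.
canopy becomes -13*planting_density + 42.
So biomass = -13*planting_density + 54.
Solve -13*planting_density + 54 = -63: planting_density = (-63 - 54) / -13 = 9.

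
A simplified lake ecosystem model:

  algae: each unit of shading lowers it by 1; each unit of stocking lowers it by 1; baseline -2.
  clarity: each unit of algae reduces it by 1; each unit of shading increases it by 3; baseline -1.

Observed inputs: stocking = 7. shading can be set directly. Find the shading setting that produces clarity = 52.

Substituting into the algae equation gives algae = -shading - 9.
Substituting into the clarity equation gives clarity = 4*shading + 8.
Solve 4*shading + 8 = 52: shading = (52 - 8) / 4 = 11.

shading = 11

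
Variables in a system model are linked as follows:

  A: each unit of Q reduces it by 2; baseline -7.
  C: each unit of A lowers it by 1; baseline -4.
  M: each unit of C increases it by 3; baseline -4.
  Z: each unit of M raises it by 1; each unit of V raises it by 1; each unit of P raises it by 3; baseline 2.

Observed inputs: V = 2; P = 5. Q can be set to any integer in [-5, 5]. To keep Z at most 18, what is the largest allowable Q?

Q = -1

Substituting into the C equation gives C = 2*Q + 3.
Substituting into the M equation gives M = 6*Q + 5.
So Z = 6*Q + 24.
Require 6*Q + 24 ≤ 18, so Q ≤ -1.
The largest integer in [-5, 5] satisfying this is -1.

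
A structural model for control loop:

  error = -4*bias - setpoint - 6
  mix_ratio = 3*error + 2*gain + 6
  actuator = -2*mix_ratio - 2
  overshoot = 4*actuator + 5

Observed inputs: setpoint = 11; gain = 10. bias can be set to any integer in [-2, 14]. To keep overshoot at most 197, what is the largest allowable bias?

bias = 0

Substituting into the error equation gives error = -4*bias - 17.
Substituting into the mix_ratio equation gives mix_ratio = -12*bias - 25.
So actuator = 24*bias + 48.
Substituting into the overshoot equation gives overshoot = 96*bias + 197.
Require 96*bias + 197 ≤ 197, so bias ≤ 0.
The largest integer in [-2, 14] satisfying this is 0.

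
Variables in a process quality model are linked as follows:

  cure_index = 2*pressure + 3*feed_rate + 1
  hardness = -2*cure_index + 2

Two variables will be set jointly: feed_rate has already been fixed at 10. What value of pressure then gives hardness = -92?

With feed_rate held at 10:
Substituting into the cure_index equation gives cure_index = 2*pressure + 31.
This gives hardness = -4*pressure - 60.
Solve -4*pressure - 60 = -92: pressure = (-92 + 60) / -4 = 8.

pressure = 8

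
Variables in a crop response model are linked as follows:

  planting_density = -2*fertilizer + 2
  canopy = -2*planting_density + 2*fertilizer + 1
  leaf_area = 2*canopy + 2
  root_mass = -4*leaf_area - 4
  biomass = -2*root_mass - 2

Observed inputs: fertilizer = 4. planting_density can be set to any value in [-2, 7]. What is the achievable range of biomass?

Intervening on planting_density fixes its value directly, overriding its dependence on fertilizer.
Substituting into the canopy equation gives canopy = -2*planting_density + 9.
So leaf_area = -4*planting_density + 20.
So root_mass = 16*planting_density - 84.
Substituting into the biomass equation gives biomass = -32*planting_density + 166.
Linear in planting_density, so extremes are at the endpoints: planting_density = -2 gives biomass = 230; planting_density = 7 gives biomass = -58.

-58 to 230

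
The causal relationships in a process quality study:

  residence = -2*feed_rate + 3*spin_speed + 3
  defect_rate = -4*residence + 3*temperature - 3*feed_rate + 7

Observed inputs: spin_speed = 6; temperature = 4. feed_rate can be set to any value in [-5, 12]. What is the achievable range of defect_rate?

-90 to -5

Substituting into the residence equation gives residence = -2*feed_rate + 21.
defect_rate becomes 5*feed_rate - 65.
Linear in feed_rate, so extremes are at the endpoints: feed_rate = -5 gives defect_rate = -90; feed_rate = 12 gives defect_rate = -5.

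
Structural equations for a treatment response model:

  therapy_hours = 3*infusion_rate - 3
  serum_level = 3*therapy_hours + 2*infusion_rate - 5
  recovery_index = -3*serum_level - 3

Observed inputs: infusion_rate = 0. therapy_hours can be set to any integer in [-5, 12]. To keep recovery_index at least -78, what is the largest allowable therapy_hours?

Intervening on therapy_hours fixes its value directly, overriding its dependence on infusion_rate.
Substituting into the serum_level equation gives serum_level = 3*therapy_hours - 5.
Substituting into the recovery_index equation gives recovery_index = -9*therapy_hours + 12.
Require -9*therapy_hours + 12 ≥ -78, so therapy_hours ≤ 10.
The largest integer in [-5, 12] satisfying this is 10.

therapy_hours = 10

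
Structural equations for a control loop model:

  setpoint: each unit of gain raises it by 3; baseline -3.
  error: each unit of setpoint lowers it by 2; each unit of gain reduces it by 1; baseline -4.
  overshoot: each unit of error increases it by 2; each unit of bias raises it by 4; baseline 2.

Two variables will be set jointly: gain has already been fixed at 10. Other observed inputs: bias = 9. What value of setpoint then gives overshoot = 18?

With gain held at 10:
Intervening on setpoint fixes its value directly, overriding its dependence on gain.
Substituting into the error equation gives error = -2*setpoint - 14.
overshoot becomes -4*setpoint + 10.
Solve -4*setpoint + 10 = 18: setpoint = (18 - 10) / -4 = -2.

setpoint = -2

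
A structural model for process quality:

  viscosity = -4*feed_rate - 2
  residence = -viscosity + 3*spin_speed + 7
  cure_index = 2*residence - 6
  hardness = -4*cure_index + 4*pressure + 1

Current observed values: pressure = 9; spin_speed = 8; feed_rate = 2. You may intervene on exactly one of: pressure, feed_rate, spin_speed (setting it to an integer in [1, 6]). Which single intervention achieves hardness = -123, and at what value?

set spin_speed = 2

Intervening on pressure: hardness = 4*pressure - 303. Reaching -123 requires pressure = 45, outside [1, 6].
Intervening on feed_rate: hardness = -32*feed_rate - 203. Reaching -123 requires feed_rate = -5/2, not an integer.
Intervening on spin_speed: with other inputs at their observed values, hardness = -24*spin_speed - 75. Solving for -123 gives spin_speed = 2, within [1, 6].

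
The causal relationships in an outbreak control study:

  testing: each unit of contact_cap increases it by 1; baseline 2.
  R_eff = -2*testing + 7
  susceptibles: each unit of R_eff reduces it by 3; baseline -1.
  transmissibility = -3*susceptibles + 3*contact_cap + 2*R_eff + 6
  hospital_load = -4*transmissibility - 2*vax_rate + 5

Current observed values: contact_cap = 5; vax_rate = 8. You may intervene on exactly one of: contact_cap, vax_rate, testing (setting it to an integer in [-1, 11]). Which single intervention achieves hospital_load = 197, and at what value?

set vax_rate = 10

Intervening on contact_cap: hospital_load = 76*contact_cap - 179. Reaching 197 requires contact_cap = 94/19, not an integer.
Intervening on vax_rate: with other inputs at their observed values, hospital_load = -2*vax_rate + 217. Solving for 197 gives vax_rate = 10, within [-1, 11].
Intervening on testing: hospital_load = 88*testing - 415. Reaching 197 requires testing = 153/22, not an integer.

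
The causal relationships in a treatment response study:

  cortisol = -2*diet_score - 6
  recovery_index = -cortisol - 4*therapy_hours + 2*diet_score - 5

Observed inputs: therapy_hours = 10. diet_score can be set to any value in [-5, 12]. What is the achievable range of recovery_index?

-59 to 9

Substituting into the recovery_index equation gives recovery_index = 4*diet_score - 39.
Linear in diet_score, so extremes are at the endpoints: diet_score = -5 gives recovery_index = -59; diet_score = 12 gives recovery_index = 9.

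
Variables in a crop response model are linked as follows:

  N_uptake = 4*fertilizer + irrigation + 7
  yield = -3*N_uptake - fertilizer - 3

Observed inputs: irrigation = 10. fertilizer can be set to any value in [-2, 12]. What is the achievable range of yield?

-210 to -28

Substituting into the N_uptake equation gives N_uptake = 4*fertilizer + 17.
This gives yield = -13*fertilizer - 54.
Linear in fertilizer, so extremes are at the endpoints: fertilizer = -2 gives yield = -28; fertilizer = 12 gives yield = -210.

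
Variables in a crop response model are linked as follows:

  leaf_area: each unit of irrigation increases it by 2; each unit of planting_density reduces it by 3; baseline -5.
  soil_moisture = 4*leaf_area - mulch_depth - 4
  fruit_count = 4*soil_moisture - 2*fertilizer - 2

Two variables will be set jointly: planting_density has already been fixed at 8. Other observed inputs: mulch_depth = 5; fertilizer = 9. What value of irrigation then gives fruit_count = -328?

irrigation = 6

With planting_density held at 8:
Substituting into the leaf_area equation gives leaf_area = 2*irrigation - 29.
Substituting into the soil_moisture equation gives soil_moisture = 8*irrigation - 125.
So fruit_count = 32*irrigation - 520.
Solve 32*irrigation - 520 = -328: irrigation = (-328 + 520) / 32 = 6.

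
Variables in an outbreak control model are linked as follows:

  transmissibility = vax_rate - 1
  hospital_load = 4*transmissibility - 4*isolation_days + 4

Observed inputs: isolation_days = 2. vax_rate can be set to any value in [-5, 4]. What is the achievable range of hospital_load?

Substituting into the hospital_load equation gives hospital_load = 4*vax_rate - 8.
Linear in vax_rate, so extremes are at the endpoints: vax_rate = -5 gives hospital_load = -28; vax_rate = 4 gives hospital_load = 8.

-28 to 8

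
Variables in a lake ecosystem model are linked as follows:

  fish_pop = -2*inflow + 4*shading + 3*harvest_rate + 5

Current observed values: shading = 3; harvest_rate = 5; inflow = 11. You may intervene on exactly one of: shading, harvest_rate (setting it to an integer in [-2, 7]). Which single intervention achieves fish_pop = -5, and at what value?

set harvest_rate = 0

Intervening on shading: fish_pop = 4*shading - 2. Reaching -5 requires shading = -3/4, not an integer.
Intervening on harvest_rate: with other inputs at their observed values, fish_pop = 3*harvest_rate - 5. Solving for -5 gives harvest_rate = 0, within [-2, 7].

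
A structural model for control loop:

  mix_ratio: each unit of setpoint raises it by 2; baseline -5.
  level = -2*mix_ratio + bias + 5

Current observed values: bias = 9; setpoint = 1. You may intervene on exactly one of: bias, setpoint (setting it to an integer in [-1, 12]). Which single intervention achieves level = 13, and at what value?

Intervening on bias: with other inputs at their observed values, level = bias + 11. Solving for 13 gives bias = 2, within [-1, 12].
Intervening on setpoint: level = -4*setpoint + 24. Reaching 13 requires setpoint = 11/4, not an integer.

set bias = 2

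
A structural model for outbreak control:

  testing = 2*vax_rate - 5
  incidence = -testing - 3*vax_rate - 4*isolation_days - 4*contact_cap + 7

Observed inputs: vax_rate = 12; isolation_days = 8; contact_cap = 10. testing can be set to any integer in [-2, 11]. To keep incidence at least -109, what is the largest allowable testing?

testing = 8

Intervening on testing fixes its value directly, overriding its dependence on vax_rate.
Substituting into the incidence equation gives incidence = -testing - 101.
Require -testing - 101 ≥ -109, so testing ≤ 8.
The largest integer in [-2, 11] satisfying this is 8.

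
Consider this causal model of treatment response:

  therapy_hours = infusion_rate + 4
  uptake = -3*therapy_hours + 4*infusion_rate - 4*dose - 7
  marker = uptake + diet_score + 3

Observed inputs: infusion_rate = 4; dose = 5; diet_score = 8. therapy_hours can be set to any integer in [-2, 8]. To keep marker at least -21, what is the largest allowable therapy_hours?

Intervening on therapy_hours fixes its value directly, overriding its dependence on infusion_rate.
Substituting into the uptake equation gives uptake = -3*therapy_hours - 11.
Substituting into the marker equation gives marker = -3*therapy_hours.
Require -3*therapy_hours ≥ -21, so therapy_hours ≤ 7.
The largest integer in [-2, 8] satisfying this is 7.

therapy_hours = 7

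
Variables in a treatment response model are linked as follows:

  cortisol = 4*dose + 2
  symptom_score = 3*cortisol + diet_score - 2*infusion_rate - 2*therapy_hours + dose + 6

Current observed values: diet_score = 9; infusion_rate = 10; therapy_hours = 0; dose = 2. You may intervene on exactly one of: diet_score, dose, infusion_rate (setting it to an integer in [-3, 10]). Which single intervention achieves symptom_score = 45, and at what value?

set infusion_rate = 1

Intervening on diet_score: symptom_score = diet_score + 18. Reaching 45 requires diet_score = 27, outside [-3, 10].
Intervening on dose: symptom_score = 13*dose + 1. Reaching 45 requires dose = 44/13, not an integer.
Intervening on infusion_rate: with other inputs at their observed values, symptom_score = -2*infusion_rate + 47. Solving for 45 gives infusion_rate = 1, within [-3, 10].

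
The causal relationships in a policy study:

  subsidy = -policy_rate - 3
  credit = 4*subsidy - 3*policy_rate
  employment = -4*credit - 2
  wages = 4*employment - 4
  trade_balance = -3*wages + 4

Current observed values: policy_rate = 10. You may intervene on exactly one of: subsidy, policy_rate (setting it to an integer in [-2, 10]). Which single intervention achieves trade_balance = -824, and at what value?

Intervening on subsidy: with other inputs at their observed values, trade_balance = 192*subsidy - 1400. Solving for -824 gives subsidy = 3, within [-2, 10].
Intervening on policy_rate: trade_balance = -336*policy_rate - 536. Reaching -824 requires policy_rate = 6/7, not an integer.

set subsidy = 3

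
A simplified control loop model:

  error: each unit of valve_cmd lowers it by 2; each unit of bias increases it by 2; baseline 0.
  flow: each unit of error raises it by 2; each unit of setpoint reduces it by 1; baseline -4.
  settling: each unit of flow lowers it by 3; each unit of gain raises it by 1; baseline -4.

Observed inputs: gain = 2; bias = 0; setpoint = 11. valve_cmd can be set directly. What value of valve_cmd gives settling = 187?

Substituting into the error equation gives error = -2*valve_cmd.
flow becomes -4*valve_cmd - 15.
Substituting into the settling equation gives settling = 12*valve_cmd + 43.
Solve 12*valve_cmd + 43 = 187: valve_cmd = (187 - 43) / 12 = 12.

valve_cmd = 12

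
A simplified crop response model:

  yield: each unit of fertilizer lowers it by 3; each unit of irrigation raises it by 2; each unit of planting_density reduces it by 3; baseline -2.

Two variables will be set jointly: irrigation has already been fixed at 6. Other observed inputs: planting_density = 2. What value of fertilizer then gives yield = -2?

fertilizer = 2

With irrigation held at 6:
Substituting into the yield equation gives yield = -3*fertilizer + 4.
Solve -3*fertilizer + 4 = -2: fertilizer = (-2 - 4) / -3 = 2.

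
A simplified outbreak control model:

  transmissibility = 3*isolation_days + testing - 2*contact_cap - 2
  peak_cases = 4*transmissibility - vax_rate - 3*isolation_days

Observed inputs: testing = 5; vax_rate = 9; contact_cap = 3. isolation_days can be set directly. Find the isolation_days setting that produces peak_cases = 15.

Substituting into the transmissibility equation gives transmissibility = 3*isolation_days - 3.
So peak_cases = 9*isolation_days - 21.
Solve 9*isolation_days - 21 = 15: isolation_days = (15 + 21) / 9 = 4.

isolation_days = 4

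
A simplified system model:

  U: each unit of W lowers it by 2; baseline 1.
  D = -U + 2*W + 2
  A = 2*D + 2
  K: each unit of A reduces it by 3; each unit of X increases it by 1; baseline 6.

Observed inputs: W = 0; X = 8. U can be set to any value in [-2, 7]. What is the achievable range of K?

Intervening on U fixes its value directly, overriding its dependence on W.
Substituting into the D equation gives D = -U + 2.
Substituting into the A equation gives A = -2*U + 6.
K becomes 6*U - 4.
Linear in U, so extremes are at the endpoints: U = -2 gives K = -16; U = 7 gives K = 38.

-16 to 38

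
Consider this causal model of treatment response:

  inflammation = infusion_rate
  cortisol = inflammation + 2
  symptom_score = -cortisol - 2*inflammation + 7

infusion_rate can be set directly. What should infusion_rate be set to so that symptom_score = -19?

Substituting into the cortisol equation gives cortisol = infusion_rate + 2.
Substituting into the symptom_score equation gives symptom_score = -3*infusion_rate + 5.
Solve -3*infusion_rate + 5 = -19: infusion_rate = (-19 - 5) / -3 = 8.

infusion_rate = 8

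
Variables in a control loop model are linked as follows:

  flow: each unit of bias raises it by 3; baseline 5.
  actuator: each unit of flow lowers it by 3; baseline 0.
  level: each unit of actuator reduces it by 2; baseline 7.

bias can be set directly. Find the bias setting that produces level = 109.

Substituting into the actuator equation gives actuator = -9*bias - 15.
This gives level = 18*bias + 37.
Solve 18*bias + 37 = 109: bias = (109 - 37) / 18 = 4.

bias = 4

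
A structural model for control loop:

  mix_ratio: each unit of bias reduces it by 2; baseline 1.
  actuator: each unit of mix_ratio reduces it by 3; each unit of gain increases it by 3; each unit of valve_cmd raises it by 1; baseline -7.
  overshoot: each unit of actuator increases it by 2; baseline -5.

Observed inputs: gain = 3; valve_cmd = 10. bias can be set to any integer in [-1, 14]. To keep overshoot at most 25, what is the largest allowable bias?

Substituting into the actuator equation gives actuator = 6*bias + 9.
overshoot becomes 12*bias + 13.
Require 12*bias + 13 ≤ 25, so bias ≤ 1.
The largest integer in [-1, 14] satisfying this is 1.

bias = 1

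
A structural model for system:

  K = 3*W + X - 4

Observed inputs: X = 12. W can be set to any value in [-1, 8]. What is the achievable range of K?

5 to 32

Substituting into the K equation gives K = 3*W + 8.
Linear in W, so extremes are at the endpoints: W = -1 gives K = 5; W = 8 gives K = 32.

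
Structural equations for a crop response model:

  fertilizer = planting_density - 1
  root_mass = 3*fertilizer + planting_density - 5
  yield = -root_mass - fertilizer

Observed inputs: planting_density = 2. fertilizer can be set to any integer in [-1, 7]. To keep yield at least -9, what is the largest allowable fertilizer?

Intervening on fertilizer fixes its value directly, overriding its dependence on planting_density.
Substituting into the root_mass equation gives root_mass = 3*fertilizer - 3.
So yield = -4*fertilizer + 3.
Require -4*fertilizer + 3 ≥ -9, so fertilizer ≤ 3.
The largest integer in [-1, 7] satisfying this is 3.

fertilizer = 3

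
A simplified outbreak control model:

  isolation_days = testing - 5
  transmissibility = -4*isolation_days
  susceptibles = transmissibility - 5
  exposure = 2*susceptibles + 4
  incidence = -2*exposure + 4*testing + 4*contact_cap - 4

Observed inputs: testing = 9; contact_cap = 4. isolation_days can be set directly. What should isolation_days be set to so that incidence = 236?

isolation_days = 11

Intervening on isolation_days fixes its value directly, overriding its dependence on testing.
Substituting into the susceptibles equation gives susceptibles = -4*isolation_days - 5.
Substituting into the exposure equation gives exposure = -8*isolation_days - 6.
Substituting into the incidence equation gives incidence = 16*isolation_days + 60.
Solve 16*isolation_days + 60 = 236: isolation_days = (236 - 60) / 16 = 11.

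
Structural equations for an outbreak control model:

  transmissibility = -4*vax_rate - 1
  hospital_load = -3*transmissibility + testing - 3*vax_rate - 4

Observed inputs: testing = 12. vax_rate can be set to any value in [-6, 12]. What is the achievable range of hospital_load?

-43 to 119

Substituting into the hospital_load equation gives hospital_load = 9*vax_rate + 11.
Linear in vax_rate, so extremes are at the endpoints: vax_rate = -6 gives hospital_load = -43; vax_rate = 12 gives hospital_load = 119.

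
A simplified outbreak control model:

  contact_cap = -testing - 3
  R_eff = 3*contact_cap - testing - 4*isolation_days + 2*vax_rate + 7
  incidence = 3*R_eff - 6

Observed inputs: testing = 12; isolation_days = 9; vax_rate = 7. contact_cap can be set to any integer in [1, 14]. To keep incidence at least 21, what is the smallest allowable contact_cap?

Intervening on contact_cap fixes its value directly, overriding its dependence on testing.
Substituting into the R_eff equation gives R_eff = 3*contact_cap - 27.
This gives incidence = 9*contact_cap - 87.
Require 9*contact_cap - 87 ≥ 21, so contact_cap ≥ 12.
The smallest integer in [1, 14] satisfying this is 12.

contact_cap = 12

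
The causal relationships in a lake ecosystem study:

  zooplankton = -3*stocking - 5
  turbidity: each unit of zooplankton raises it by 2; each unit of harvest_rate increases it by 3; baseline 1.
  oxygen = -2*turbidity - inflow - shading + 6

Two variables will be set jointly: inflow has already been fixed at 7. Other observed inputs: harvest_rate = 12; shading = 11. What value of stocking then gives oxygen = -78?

stocking = -1

With inflow held at 7:
Substituting into the turbidity equation gives turbidity = -6*stocking + 27.
Substituting into the oxygen equation gives oxygen = 12*stocking - 66.
Solve 12*stocking - 66 = -78: stocking = (-78 + 66) / 12 = -1.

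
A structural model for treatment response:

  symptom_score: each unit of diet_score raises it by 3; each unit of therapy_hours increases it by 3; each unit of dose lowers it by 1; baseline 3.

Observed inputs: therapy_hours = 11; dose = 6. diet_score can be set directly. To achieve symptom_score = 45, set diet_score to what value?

Substituting into the symptom_score equation gives symptom_score = 3*diet_score + 30.
Solve 3*diet_score + 30 = 45: diet_score = (45 - 30) / 3 = 5.

diet_score = 5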